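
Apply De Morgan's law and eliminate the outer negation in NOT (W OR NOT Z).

NOT W AND Z
De Morgan's: NOT(OR of terms) = AND of negations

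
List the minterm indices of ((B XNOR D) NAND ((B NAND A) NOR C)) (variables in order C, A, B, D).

Σm(0, 1, 2, 3, 4, 5, 6, 8, 9, 10, 11, 12, 13, 14, 15) = (NOT C AND NOT A AND NOT B AND NOT D) OR (NOT C AND NOT A AND NOT B AND D) OR (NOT C AND NOT A AND B AND NOT D) OR (NOT C AND NOT A AND B AND D) OR (NOT C AND A AND NOT B AND NOT D) OR (NOT C AND A AND NOT B AND D) OR (NOT C AND A AND B AND NOT D) OR (C AND NOT A AND NOT B AND NOT D) OR (C AND NOT A AND NOT B AND D) OR (C AND NOT A AND B AND NOT D) OR (C AND NOT A AND B AND D) OR (C AND A AND NOT B AND NOT D) OR (C AND A AND NOT B AND D) OR (C AND A AND B AND NOT D) OR (C AND A AND B AND D)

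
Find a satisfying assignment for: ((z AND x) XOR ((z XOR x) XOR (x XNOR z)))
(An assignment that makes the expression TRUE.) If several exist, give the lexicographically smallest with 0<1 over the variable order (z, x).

z=0, x=0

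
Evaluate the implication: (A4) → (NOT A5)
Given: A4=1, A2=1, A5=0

Antecedent (A4) = 1; consequent (NOT A5) = 1.
1 → 1 = 1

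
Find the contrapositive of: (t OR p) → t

Contrapositive: NOT t → NOT (t OR p)
Note: A statement and its contrapositive are logically equivalent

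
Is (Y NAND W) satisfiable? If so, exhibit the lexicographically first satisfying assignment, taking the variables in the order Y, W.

Y=0, W=0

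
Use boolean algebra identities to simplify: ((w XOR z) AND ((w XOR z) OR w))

By absorption (E AND (E OR v) = E):
= (w XOR z)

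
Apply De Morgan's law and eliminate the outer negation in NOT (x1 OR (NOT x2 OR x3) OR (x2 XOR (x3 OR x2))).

NOT x1 AND NOT (NOT x2 OR x3) AND NOT (x2 XOR (x3 OR x2))
De Morgan's: NOT(OR of terms) = AND of negations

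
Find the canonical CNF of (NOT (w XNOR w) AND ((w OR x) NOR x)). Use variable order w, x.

(w OR x) AND (w OR NOT x) AND (NOT w OR x) AND (NOT w OR NOT x)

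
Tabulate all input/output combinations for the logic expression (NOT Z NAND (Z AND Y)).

Z | Y | Output
--------------
0 | 0 | 1
0 | 1 | 1
1 | 0 | 1
1 | 1 | 1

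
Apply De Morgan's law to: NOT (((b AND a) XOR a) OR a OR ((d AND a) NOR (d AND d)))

NOT ((b AND a) XOR a) AND NOT a AND NOT ((d AND a) NOR (d AND d))
De Morgan's: NOT(OR of terms) = AND of negations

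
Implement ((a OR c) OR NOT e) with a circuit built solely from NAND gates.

((((a NAND a) NAND (c NAND c)) NAND ((a NAND a) NAND (c NAND c))) NAND ((e NAND e) NAND (e NAND e)))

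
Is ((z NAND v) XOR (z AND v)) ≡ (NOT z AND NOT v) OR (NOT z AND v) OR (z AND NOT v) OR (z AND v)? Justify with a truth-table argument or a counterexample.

Yes, they are equivalent — the two output columns agree on all 4 assignments:
z | v | Expression 1 | Expression 2
-----------------------------------
0 | 0 | 1 | 1
0 | 1 | 1 | 1
1 | 0 | 1 | 1
1 | 1 | 1 | 1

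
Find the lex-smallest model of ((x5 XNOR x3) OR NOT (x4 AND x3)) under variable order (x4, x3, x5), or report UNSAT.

x4=0, x3=0, x5=0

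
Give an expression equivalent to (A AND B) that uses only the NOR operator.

((A NOR A) NOR (B NOR B))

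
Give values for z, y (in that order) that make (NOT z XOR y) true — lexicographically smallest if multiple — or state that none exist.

z=0, y=0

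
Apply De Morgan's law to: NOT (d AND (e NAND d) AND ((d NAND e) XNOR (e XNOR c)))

NOT d OR NOT (e NAND d) OR NOT ((d NAND e) XNOR (e XNOR c))
De Morgan's: NOT(AND of terms) = OR of negations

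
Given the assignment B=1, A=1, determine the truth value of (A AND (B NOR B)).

Substituting: (1 AND (1 NOR 1))
= 0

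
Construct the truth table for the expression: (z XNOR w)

w | z | Output
--------------
0 | 0 | 1
0 | 1 | 0
1 | 0 | 0
1 | 1 | 1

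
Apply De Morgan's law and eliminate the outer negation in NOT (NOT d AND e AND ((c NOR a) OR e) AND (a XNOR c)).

d OR NOT e OR NOT ((c NOR a) OR e) OR NOT (a XNOR c)
De Morgan's: NOT(AND of terms) = OR of negations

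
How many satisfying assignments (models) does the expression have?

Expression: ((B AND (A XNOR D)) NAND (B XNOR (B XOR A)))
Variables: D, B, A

Satisfying assignments: (0,0,0), (0,0,1), (0,1,1), (1,0,0), (1,0,1), (1,1,0), (1,1,1)
Count: 7 out of 8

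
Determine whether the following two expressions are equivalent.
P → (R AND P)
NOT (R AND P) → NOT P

Yes, Contrapositive is always equivalent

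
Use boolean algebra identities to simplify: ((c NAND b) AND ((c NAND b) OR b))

By absorption (E AND (E OR v) = E):
= (c NAND b)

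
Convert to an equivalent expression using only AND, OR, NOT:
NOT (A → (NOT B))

A AND B
(Negated implication: NOT(A → B) = A AND NOT B)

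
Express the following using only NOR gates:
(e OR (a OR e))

((e NOR ((a NOR e) NOR (a NOR e))) NOR (e NOR ((a NOR e) NOR (a NOR e))))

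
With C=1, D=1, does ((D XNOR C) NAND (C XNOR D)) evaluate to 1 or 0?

Substituting: ((1 XNOR 1) NAND (1 XNOR 1))
= 0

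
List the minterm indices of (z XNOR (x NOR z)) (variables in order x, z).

Σm(2) = (x AND NOT z)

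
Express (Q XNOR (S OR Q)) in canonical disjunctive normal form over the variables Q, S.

(NOT Q AND NOT S) OR (Q AND NOT S) OR (Q AND S)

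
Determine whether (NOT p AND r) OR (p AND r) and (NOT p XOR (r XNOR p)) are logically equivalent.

Yes, they are equivalent — the two output columns agree on all 4 assignments:
p | r | Expression 1 | Expression 2
-----------------------------------
0 | 0 | 0 | 0
0 | 1 | 1 | 1
1 | 0 | 0 | 0
1 | 1 | 1 | 1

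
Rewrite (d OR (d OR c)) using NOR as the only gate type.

((d NOR ((d NOR c) NOR (d NOR c))) NOR (d NOR ((d NOR c) NOR (d NOR c))))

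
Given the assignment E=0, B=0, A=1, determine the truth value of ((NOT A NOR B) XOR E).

Substituting: ((NOT 1 NOR 0) XOR 0)
= 1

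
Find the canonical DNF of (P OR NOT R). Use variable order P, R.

(NOT P AND NOT R) OR (P AND NOT R) OR (P AND R)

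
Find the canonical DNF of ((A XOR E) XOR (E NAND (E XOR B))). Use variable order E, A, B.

(NOT E AND NOT A AND NOT B) OR (NOT E AND NOT A AND B) OR (E AND NOT A AND NOT B) OR (E AND A AND B)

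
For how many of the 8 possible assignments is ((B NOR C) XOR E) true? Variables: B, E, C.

Satisfying assignments: (0,0,0), (0,1,1), (1,1,0), (1,1,1)
Count: 4 out of 8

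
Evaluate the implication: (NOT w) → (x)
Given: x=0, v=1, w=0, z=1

Antecedent (NOT w) = 1; consequent (x) = 0.
1 → 0 = 0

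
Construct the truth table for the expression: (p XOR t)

t | p | Output
--------------
0 | 0 | 0
0 | 1 | 1
1 | 0 | 1
1 | 1 | 0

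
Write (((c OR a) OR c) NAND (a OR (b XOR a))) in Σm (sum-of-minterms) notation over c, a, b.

Σm(0, 1, 4) = (NOT c AND NOT a AND NOT b) OR (NOT c AND NOT a AND b) OR (c AND NOT a AND NOT b)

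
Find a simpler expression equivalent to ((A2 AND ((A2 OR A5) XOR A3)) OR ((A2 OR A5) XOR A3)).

By absorption (E OR (E AND v) = E):
= ((A2 OR A5) XOR A3)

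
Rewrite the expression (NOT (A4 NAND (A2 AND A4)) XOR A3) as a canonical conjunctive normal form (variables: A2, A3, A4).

(A2 OR A3 OR A4) AND (A2 OR A3 OR NOT A4) AND (NOT A2 OR A3 OR A4) AND (NOT A2 OR NOT A3 OR NOT A4)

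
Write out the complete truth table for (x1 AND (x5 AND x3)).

x3 | x5 | x1 | Output
---------------------
0 | 0 | 0 | 0
0 | 0 | 1 | 0
0 | 1 | 0 | 0
0 | 1 | 1 | 0
1 | 0 | 0 | 0
1 | 0 | 1 | 0
1 | 1 | 0 | 0
1 | 1 | 1 | 1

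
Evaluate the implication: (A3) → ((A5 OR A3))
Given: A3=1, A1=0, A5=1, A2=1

Antecedent (A3) = 1; consequent ((A5 OR A3)) = 1.
1 → 1 = 1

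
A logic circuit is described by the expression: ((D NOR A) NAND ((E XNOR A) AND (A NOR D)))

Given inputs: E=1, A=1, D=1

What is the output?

Substituting: ((1 NOR 1) NAND ((1 XNOR 1) AND (1 NOR 1)))
= 1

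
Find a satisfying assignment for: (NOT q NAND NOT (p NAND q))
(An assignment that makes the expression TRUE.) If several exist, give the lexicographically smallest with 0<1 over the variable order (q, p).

q=0, p=0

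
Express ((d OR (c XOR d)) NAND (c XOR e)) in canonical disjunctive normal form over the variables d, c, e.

(NOT d AND NOT c AND NOT e) OR (NOT d AND NOT c AND e) OR (NOT d AND c AND e) OR (d AND NOT c AND NOT e) OR (d AND c AND e)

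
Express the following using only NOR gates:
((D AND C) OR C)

((((D NOR D) NOR (C NOR C)) NOR C) NOR (((D NOR D) NOR (C NOR C)) NOR C))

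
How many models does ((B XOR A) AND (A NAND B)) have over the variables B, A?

Satisfying assignments: (0,1), (1,0)
Count: 2 out of 4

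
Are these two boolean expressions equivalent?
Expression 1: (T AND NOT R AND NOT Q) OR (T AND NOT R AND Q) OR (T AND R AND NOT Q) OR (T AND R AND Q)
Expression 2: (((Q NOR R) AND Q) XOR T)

Yes, they are equivalent — the two output columns agree on all 8 assignments:
T | R | Q | Expression 1 | Expression 2
---------------------------------------
0 | 0 | 0 | 0 | 0
0 | 0 | 1 | 0 | 0
0 | 1 | 0 | 0 | 0
0 | 1 | 1 | 0 | 0
1 | 0 | 0 | 1 | 1
1 | 0 | 1 | 1 | 1
1 | 1 | 0 | 1 | 1
1 | 1 | 1 | 1 | 1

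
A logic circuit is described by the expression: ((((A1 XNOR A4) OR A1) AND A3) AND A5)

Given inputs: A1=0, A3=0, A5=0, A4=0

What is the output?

Substituting: ((((0 XNOR 0) OR 0) AND 0) AND 0)
= 0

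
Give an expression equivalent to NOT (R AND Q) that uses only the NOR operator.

(((R NOR R) NOR (Q NOR Q)) NOR ((R NOR R) NOR (Q NOR Q)))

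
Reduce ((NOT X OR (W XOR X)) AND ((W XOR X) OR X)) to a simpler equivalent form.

By distribution ((E OR v) AND (E OR NOT v) = E):
= (W XOR X)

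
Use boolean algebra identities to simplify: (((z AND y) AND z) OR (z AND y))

By absorption (E OR (E AND v) = E):
= (z AND y)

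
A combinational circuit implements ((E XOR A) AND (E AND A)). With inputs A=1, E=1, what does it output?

Substituting: ((1 XOR 1) AND (1 AND 1))
= 0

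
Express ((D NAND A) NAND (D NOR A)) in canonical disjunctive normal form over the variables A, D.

(NOT A AND D) OR (A AND NOT D) OR (A AND D)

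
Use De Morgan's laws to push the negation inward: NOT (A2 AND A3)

NOT A2 OR NOT A3
De Morgan's: NOT(AND of terms) = OR of negations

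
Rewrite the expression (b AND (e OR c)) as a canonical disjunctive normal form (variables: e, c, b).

(NOT e AND c AND b) OR (e AND NOT c AND b) OR (e AND c AND b)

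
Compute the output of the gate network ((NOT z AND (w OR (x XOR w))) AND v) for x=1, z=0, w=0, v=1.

Substituting: ((NOT 0 AND (0 OR (1 XOR 0))) AND 1)
= 1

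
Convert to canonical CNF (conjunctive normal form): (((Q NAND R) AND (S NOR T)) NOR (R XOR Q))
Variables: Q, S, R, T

(Q OR S OR R OR T) AND (Q OR S OR NOT R OR T) AND (Q OR S OR NOT R OR NOT T) AND (Q OR NOT S OR NOT R OR T) AND (Q OR NOT S OR NOT R OR NOT T) AND (NOT Q OR S OR R OR T) AND (NOT Q OR S OR R OR NOT T) AND (NOT Q OR NOT S OR R OR T) AND (NOT Q OR NOT S OR R OR NOT T)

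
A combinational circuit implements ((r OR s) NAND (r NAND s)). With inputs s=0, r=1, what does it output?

Substituting: ((1 OR 0) NAND (1 NAND 0))
= 0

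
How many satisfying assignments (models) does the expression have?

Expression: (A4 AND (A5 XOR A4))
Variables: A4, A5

Satisfying assignments: (1,0)
Count: 1 out of 4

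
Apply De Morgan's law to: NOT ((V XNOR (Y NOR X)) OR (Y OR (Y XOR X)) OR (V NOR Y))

NOT (V XNOR (Y NOR X)) AND NOT (Y OR (Y XOR X)) AND NOT (V NOR Y)
De Morgan's: NOT(OR of terms) = AND of negations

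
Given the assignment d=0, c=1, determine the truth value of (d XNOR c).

Substituting: (0 XNOR 1)
= 0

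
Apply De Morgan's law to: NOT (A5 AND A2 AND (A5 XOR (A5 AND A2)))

NOT A5 OR NOT A2 OR NOT (A5 XOR (A5 AND A2))
De Morgan's: NOT(AND of terms) = OR of negations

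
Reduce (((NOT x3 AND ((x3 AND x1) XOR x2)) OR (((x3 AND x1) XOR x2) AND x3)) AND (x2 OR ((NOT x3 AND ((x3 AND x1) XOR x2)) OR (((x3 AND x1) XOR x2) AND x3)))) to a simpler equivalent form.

By absorption (E AND (E OR v) = E) then distribution ((E AND v) OR (E AND NOT v) = E):
= ((x3 AND x1) XOR x2)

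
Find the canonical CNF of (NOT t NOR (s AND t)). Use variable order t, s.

(t OR s) AND (t OR NOT s) AND (NOT t OR NOT s)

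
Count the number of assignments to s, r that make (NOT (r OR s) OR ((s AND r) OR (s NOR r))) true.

Satisfying assignments: (0,0), (1,1)
Count: 2 out of 4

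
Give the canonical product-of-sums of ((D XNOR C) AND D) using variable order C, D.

ΠM(0, 1, 2) = (C OR D) AND (C OR NOT D) AND (NOT C OR D)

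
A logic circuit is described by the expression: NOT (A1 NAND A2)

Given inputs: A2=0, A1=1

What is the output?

Substituting: NOT (1 NAND 0)
= 0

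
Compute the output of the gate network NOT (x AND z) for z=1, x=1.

Substituting: NOT (1 AND 1)
= 0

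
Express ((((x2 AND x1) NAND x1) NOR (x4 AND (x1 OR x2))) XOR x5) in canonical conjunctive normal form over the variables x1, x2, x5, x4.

(x1 OR x2 OR x5 OR x4) AND (x1 OR x2 OR x5 OR NOT x4) AND (x1 OR NOT x2 OR x5 OR x4) AND (x1 OR NOT x2 OR x5 OR NOT x4) AND (NOT x1 OR x2 OR x5 OR x4) AND (NOT x1 OR x2 OR x5 OR NOT x4) AND (NOT x1 OR NOT x2 OR x5 OR NOT x4) AND (NOT x1 OR NOT x2 OR NOT x5 OR x4)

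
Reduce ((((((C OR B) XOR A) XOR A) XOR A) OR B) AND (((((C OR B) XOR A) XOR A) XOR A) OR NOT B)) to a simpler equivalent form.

By distribution ((E OR v) AND (E OR NOT v) = E) then XOR self-cancellation ((E XOR v) XOR v = E):
= ((C OR B) XOR A)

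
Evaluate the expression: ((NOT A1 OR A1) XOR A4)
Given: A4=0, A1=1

Substituting: ((NOT 1 OR 1) XOR 0)
= 1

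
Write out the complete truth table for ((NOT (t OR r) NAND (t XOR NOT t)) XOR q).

r | t | q | Output
------------------
0 | 0 | 0 | 0
0 | 0 | 1 | 1
0 | 1 | 0 | 1
0 | 1 | 1 | 0
1 | 0 | 0 | 1
1 | 0 | 1 | 0
1 | 1 | 0 | 1
1 | 1 | 1 | 0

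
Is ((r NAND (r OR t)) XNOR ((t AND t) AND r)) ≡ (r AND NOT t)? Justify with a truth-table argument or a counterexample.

Yes, they are equivalent — the two output columns agree on all 4 assignments:
r | t | Expression 1 | Expression 2
-----------------------------------
0 | 0 | 0 | 0
0 | 1 | 0 | 0
1 | 0 | 1 | 1
1 | 1 | 0 | 0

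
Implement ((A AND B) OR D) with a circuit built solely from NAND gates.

((((A NAND B) NAND (A NAND B)) NAND ((A NAND B) NAND (A NAND B))) NAND (D NAND D))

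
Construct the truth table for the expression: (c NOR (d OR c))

d | c | Output
--------------
0 | 0 | 1
0 | 1 | 0
1 | 0 | 0
1 | 1 | 0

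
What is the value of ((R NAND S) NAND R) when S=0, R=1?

Substituting: ((1 NAND 0) NAND 1)
= 0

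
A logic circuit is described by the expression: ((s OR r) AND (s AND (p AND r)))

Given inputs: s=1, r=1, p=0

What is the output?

Substituting: ((1 OR 1) AND (1 AND (0 AND 1)))
= 0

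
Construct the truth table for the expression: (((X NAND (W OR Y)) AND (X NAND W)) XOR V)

V | W | Y | X | Output
----------------------
0 | 0 | 0 | 0 | 1
0 | 0 | 0 | 1 | 1
0 | 0 | 1 | 0 | 1
0 | 0 | 1 | 1 | 0
0 | 1 | 0 | 0 | 1
0 | 1 | 0 | 1 | 0
0 | 1 | 1 | 0 | 1
0 | 1 | 1 | 1 | 0
1 | 0 | 0 | 0 | 0
1 | 0 | 0 | 1 | 0
1 | 0 | 1 | 0 | 0
1 | 0 | 1 | 1 | 1
1 | 1 | 0 | 0 | 0
1 | 1 | 0 | 1 | 1
1 | 1 | 1 | 0 | 0
1 | 1 | 1 | 1 | 1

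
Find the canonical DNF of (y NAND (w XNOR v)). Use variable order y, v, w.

(NOT y AND NOT v AND NOT w) OR (NOT y AND NOT v AND w) OR (NOT y AND v AND NOT w) OR (NOT y AND v AND w) OR (y AND NOT v AND w) OR (y AND v AND NOT w)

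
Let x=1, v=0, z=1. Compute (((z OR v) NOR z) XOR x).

Substituting: (((1 OR 0) NOR 1) XOR 1)
= 1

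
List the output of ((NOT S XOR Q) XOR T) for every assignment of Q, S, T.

Q | S | T | Output
------------------
0 | 0 | 0 | 1
0 | 0 | 1 | 0
0 | 1 | 0 | 0
0 | 1 | 1 | 1
1 | 0 | 0 | 0
1 | 0 | 1 | 1
1 | 1 | 0 | 1
1 | 1 | 1 | 0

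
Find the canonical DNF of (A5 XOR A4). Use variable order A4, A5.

(NOT A4 AND A5) OR (A4 AND NOT A5)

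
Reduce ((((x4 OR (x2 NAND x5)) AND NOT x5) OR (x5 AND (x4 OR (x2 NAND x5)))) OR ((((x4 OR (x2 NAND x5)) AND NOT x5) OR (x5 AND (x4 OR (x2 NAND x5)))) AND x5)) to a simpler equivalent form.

By absorption (E OR (E AND v) = E) then distribution ((E AND v) OR (E AND NOT v) = E):
= (x4 OR (x2 NAND x5))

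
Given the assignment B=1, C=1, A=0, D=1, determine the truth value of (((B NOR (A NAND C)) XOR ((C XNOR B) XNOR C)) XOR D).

Substituting: (((1 NOR (0 NAND 1)) XOR ((1 XNOR 1) XNOR 1)) XOR 1)
= 0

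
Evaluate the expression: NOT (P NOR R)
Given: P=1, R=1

Substituting: NOT (1 NOR 1)
= 1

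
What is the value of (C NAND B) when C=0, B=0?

Substituting: (0 NAND 0)
= 1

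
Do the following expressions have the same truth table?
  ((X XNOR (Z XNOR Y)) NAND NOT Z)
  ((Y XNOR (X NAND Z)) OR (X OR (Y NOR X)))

No. Counterexample: with Y=0, X=1, Z=0, Expression 1 = 0 but Expression 2 = 1.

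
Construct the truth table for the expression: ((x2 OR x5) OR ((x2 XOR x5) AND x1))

x2 | x1 | x5 | Output
---------------------
0 | 0 | 0 | 0
0 | 0 | 1 | 1
0 | 1 | 0 | 0
0 | 1 | 1 | 1
1 | 0 | 0 | 1
1 | 0 | 1 | 1
1 | 1 | 0 | 1
1 | 1 | 1 | 1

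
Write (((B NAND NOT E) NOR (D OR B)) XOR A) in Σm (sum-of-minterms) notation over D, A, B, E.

Σm(4, 5, 6, 7, 12, 13, 14, 15) = (NOT D AND A AND NOT B AND NOT E) OR (NOT D AND A AND NOT B AND E) OR (NOT D AND A AND B AND NOT E) OR (NOT D AND A AND B AND E) OR (D AND A AND NOT B AND NOT E) OR (D AND A AND NOT B AND E) OR (D AND A AND B AND NOT E) OR (D AND A AND B AND E)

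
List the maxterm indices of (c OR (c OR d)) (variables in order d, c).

ΠM(0) = (d OR c)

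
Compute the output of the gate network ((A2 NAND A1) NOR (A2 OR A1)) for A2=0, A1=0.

Substituting: ((0 NAND 0) NOR (0 OR 0))
= 0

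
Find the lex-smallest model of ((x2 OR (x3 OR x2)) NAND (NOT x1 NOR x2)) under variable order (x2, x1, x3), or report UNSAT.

x2=0, x1=0, x3=0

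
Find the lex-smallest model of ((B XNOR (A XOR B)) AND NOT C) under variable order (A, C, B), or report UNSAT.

A=0, C=0, B=0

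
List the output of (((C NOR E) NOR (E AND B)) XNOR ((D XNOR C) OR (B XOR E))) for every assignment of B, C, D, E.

B | C | D | E | Output
----------------------
0 | 0 | 0 | 0 | 0
0 | 0 | 0 | 1 | 1
0 | 0 | 1 | 0 | 1
0 | 0 | 1 | 1 | 1
0 | 1 | 0 | 0 | 0
0 | 1 | 0 | 1 | 1
0 | 1 | 1 | 0 | 1
0 | 1 | 1 | 1 | 1
1 | 0 | 0 | 0 | 0
1 | 0 | 0 | 1 | 0
1 | 0 | 1 | 0 | 0
1 | 0 | 1 | 1 | 1
1 | 1 | 0 | 0 | 1
1 | 1 | 0 | 1 | 1
1 | 1 | 1 | 0 | 1
1 | 1 | 1 | 1 | 0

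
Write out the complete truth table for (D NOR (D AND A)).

D | A | Output
--------------
0 | 0 | 1
0 | 1 | 1
1 | 0 | 0
1 | 1 | 0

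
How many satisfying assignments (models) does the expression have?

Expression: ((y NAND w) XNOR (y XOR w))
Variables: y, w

Satisfying assignments: (0,1), (1,0), (1,1)
Count: 3 out of 4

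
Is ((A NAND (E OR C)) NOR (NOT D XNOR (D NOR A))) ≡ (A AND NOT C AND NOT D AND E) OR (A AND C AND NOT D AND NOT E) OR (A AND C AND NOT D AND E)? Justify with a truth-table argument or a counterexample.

Yes, they are equivalent — the two output columns agree on all 16 assignments:
A | C | D | E | Expression 1 | Expression 2
-------------------------------------------
0 | 0 | 0 | 0 | 0 | 0
0 | 0 | 0 | 1 | 0 | 0
0 | 0 | 1 | 0 | 0 | 0
0 | 0 | 1 | 1 | 0 | 0
0 | 1 | 0 | 0 | 0 | 0
0 | 1 | 0 | 1 | 0 | 0
0 | 1 | 1 | 0 | 0 | 0
0 | 1 | 1 | 1 | 0 | 0
1 | 0 | 0 | 0 | 0 | 0
1 | 0 | 0 | 1 | 1 | 1
1 | 0 | 1 | 0 | 0 | 0
1 | 0 | 1 | 1 | 0 | 0
1 | 1 | 0 | 0 | 1 | 1
1 | 1 | 0 | 1 | 1 | 1
1 | 1 | 1 | 0 | 0 | 0
1 | 1 | 1 | 1 | 0 | 0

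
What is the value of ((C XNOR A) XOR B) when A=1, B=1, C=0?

Substituting: ((0 XNOR 1) XOR 1)
= 1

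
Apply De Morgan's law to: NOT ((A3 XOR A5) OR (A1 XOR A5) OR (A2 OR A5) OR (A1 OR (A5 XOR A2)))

NOT (A3 XOR A5) AND NOT (A1 XOR A5) AND NOT (A2 OR A5) AND NOT (A1 OR (A5 XOR A2))
De Morgan's: NOT(OR of terms) = AND of negations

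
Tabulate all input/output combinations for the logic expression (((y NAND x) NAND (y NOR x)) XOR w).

y | x | w | Output
------------------
0 | 0 | 0 | 0
0 | 0 | 1 | 1
0 | 1 | 0 | 1
0 | 1 | 1 | 0
1 | 0 | 0 | 1
1 | 0 | 1 | 0
1 | 1 | 0 | 1
1 | 1 | 1 | 0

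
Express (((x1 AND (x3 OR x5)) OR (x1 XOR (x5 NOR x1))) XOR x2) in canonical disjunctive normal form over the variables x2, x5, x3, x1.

(NOT x2 AND NOT x5 AND NOT x3 AND NOT x1) OR (NOT x2 AND NOT x5 AND NOT x3 AND x1) OR (NOT x2 AND NOT x5 AND x3 AND NOT x1) OR (NOT x2 AND NOT x5 AND x3 AND x1) OR (NOT x2 AND x5 AND NOT x3 AND x1) OR (NOT x2 AND x5 AND x3 AND x1) OR (x2 AND x5 AND NOT x3 AND NOT x1) OR (x2 AND x5 AND x3 AND NOT x1)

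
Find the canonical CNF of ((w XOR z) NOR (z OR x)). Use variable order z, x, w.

(z OR x OR NOT w) AND (z OR NOT x OR w) AND (z OR NOT x OR NOT w) AND (NOT z OR x OR w) AND (NOT z OR x OR NOT w) AND (NOT z OR NOT x OR w) AND (NOT z OR NOT x OR NOT w)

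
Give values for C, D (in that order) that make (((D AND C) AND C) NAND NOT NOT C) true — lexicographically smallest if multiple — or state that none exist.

C=0, D=0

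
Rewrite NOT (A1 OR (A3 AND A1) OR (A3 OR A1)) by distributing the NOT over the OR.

NOT A1 AND NOT (A3 AND A1) AND NOT (A3 OR A1)
De Morgan's: NOT(OR of terms) = AND of negations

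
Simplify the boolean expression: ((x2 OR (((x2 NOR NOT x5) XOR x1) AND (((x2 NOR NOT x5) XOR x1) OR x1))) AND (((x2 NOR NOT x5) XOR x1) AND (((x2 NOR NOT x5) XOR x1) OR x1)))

By absorption (E AND (E OR v) = E) then absorption (E AND (E OR v) = E):
= ((x2 NOR NOT x5) XOR x1)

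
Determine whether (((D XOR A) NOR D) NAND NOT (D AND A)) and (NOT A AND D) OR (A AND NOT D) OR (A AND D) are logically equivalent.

Yes, they are equivalent — the two output columns agree on all 4 assignments:
A | D | Expression 1 | Expression 2
-----------------------------------
0 | 0 | 0 | 0
0 | 1 | 1 | 1
1 | 0 | 1 | 1
1 | 1 | 1 | 1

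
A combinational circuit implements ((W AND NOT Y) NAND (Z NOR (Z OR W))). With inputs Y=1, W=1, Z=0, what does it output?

Substituting: ((1 AND NOT 1) NAND (0 NOR (0 OR 1)))
= 1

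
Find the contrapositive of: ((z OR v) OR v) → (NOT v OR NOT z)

Contrapositive: NOT (NOT v OR NOT z) → NOT ((z OR v) OR v)
Note: A statement and its contrapositive are logically equivalent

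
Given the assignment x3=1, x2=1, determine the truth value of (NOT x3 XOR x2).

Substituting: (NOT 1 XOR 1)
= 1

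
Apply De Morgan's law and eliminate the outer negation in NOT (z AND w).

NOT z OR NOT w
De Morgan's: NOT(AND of terms) = OR of negations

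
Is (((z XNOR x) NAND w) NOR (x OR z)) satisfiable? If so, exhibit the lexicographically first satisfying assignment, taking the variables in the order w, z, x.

w=1, z=0, x=0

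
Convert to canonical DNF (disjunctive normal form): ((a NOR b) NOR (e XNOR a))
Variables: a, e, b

(NOT a AND e AND b) OR (a AND NOT e AND NOT b) OR (a AND NOT e AND b)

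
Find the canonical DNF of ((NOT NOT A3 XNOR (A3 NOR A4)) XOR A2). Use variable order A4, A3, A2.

(NOT A4 AND NOT A3 AND A2) OR (NOT A4 AND A3 AND A2) OR (A4 AND NOT A3 AND NOT A2) OR (A4 AND A3 AND A2)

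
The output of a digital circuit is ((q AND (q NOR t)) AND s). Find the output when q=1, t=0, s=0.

Substituting: ((1 AND (1 NOR 0)) AND 0)
= 0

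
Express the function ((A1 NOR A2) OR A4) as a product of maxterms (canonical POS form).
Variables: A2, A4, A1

ΠM(1, 4, 5) = (A2 OR A4 OR NOT A1) AND (NOT A2 OR A4 OR A1) AND (NOT A2 OR A4 OR NOT A1)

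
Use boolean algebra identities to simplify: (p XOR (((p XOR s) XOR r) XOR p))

By XOR self-cancellation ((E XOR v) XOR v = E):
= ((p XOR s) XOR r)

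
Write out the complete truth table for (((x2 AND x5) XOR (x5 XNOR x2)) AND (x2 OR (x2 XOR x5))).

x5 | x2 | Output
----------------
0 | 0 | 0
0 | 1 | 0
1 | 0 | 0
1 | 1 | 0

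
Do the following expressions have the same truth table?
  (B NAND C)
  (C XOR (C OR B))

No. Counterexample: with B=0, C=0, Expression 1 = 1 but Expression 2 = 0.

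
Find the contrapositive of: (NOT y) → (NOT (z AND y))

Contrapositive: (z AND y) → y
Note: A statement and its contrapositive are logically equivalent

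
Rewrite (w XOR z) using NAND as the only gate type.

((w NAND (w NAND z)) NAND (z NAND (w NAND z)))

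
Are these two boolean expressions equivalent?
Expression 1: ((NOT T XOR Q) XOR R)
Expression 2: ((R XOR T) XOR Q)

No. Counterexample: with T=0, Q=0, R=0, Expression 1 = 1 but Expression 2 = 0.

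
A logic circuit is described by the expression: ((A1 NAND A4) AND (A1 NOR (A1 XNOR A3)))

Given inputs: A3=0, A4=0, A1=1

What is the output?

Substituting: ((1 NAND 0) AND (1 NOR (1 XNOR 0)))
= 0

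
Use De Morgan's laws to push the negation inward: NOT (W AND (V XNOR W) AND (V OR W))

NOT W OR NOT (V XNOR W) OR NOT (V OR W)
De Morgan's: NOT(AND of terms) = OR of negations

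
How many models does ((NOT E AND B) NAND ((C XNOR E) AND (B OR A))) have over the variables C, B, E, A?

Satisfying assignments: (0,0,0,0), (0,0,0,1), (0,0,1,0), (0,0,1,1), (0,1,1,0), (0,1,1,1), (1,0,0,0), (1,0,0,1), (1,0,1,0), (1,0,1,1), (1,1,0,0), (1,1,0,1), (1,1,1,0), (1,1,1,1)
Count: 14 out of 16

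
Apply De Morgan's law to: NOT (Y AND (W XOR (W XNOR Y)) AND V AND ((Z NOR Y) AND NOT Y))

NOT Y OR NOT (W XOR (W XNOR Y)) OR NOT V OR NOT ((Z NOR Y) AND NOT Y)
De Morgan's: NOT(AND of terms) = OR of negations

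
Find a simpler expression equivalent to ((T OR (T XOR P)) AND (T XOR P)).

By absorption (E AND (E OR v) = E):
= (T XOR P)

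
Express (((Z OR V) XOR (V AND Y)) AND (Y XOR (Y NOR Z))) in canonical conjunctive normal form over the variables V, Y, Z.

(V OR Y OR Z) AND (V OR Y OR NOT Z) AND (V OR NOT Y OR Z) AND (NOT V OR Y OR NOT Z) AND (NOT V OR NOT Y OR Z) AND (NOT V OR NOT Y OR NOT Z)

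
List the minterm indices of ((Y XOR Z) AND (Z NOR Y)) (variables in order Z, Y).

Σm() = FALSE (no minterms)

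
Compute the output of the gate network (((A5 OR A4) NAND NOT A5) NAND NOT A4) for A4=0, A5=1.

Substituting: (((1 OR 0) NAND NOT 1) NAND NOT 0)
= 0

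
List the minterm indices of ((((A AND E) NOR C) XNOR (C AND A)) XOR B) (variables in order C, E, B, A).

Σm(2, 3, 5, 6, 8, 11, 12, 15) = (NOT C AND NOT E AND B AND NOT A) OR (NOT C AND NOT E AND B AND A) OR (NOT C AND E AND NOT B AND A) OR (NOT C AND E AND B AND NOT A) OR (C AND NOT E AND NOT B AND NOT A) OR (C AND NOT E AND B AND A) OR (C AND E AND NOT B AND NOT A) OR (C AND E AND B AND A)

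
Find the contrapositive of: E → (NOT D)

Contrapositive: D → NOT E
Note: A statement and its contrapositive are logically equivalent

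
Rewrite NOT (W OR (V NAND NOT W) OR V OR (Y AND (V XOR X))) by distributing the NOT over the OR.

NOT W AND NOT (V NAND NOT W) AND NOT V AND NOT (Y AND (V XOR X))
De Morgan's: NOT(OR of terms) = AND of negations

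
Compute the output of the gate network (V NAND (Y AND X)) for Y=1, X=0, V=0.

Substituting: (0 NAND (1 AND 0))
= 1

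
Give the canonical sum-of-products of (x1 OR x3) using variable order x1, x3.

Σm(1, 2, 3) = (NOT x1 AND x3) OR (x1 AND NOT x3) OR (x1 AND x3)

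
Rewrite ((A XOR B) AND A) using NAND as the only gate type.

((((A NAND (A NAND B)) NAND (B NAND (A NAND B))) NAND A) NAND (((A NAND (A NAND B)) NAND (B NAND (A NAND B))) NAND A))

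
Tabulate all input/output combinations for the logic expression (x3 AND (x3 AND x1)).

x1 | x3 | Output
----------------
0 | 0 | 0
0 | 1 | 0
1 | 0 | 0
1 | 1 | 1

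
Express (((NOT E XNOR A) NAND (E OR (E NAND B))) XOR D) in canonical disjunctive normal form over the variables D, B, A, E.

(NOT D AND NOT B AND NOT A AND NOT E) OR (NOT D AND NOT B AND A AND E) OR (NOT D AND B AND NOT A AND NOT E) OR (NOT D AND B AND A AND E) OR (D AND NOT B AND NOT A AND E) OR (D AND NOT B AND A AND NOT E) OR (D AND B AND NOT A AND E) OR (D AND B AND A AND NOT E)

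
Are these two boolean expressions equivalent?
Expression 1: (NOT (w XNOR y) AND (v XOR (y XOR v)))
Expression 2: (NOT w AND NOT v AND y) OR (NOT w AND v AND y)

Yes, they are equivalent — the two output columns agree on all 8 assignments:
w | v | y | Expression 1 | Expression 2
---------------------------------------
0 | 0 | 0 | 0 | 0
0 | 0 | 1 | 1 | 1
0 | 1 | 0 | 0 | 0
0 | 1 | 1 | 1 | 1
1 | 0 | 0 | 0 | 0
1 | 0 | 1 | 0 | 0
1 | 1 | 0 | 0 | 0
1 | 1 | 1 | 0 | 0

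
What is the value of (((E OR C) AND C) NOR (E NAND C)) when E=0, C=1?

Substituting: (((0 OR 1) AND 1) NOR (0 NAND 1))
= 0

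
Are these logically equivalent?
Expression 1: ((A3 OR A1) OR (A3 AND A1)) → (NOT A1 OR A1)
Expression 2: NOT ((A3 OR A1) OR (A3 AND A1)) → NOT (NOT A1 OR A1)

No, Inverse is not equivalent to original (counterexample: A3=0, A1=0)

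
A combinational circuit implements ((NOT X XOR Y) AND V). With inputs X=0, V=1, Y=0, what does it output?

Substituting: ((NOT 0 XOR 0) AND 1)
= 1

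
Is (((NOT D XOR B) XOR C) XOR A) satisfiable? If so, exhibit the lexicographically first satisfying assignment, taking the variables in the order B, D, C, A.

B=0, D=0, C=0, A=0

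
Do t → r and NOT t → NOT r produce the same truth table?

No, Inverse is not equivalent to original (counterexample: r=0, t=1)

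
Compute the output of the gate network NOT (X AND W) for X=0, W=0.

Substituting: NOT (0 AND 0)
= 1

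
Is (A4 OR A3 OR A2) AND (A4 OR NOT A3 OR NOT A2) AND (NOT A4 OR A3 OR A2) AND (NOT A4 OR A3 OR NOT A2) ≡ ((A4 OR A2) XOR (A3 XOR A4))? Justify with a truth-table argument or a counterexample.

Yes, they are equivalent — the two output columns agree on all 8 assignments:
A4 | A3 | A2 | Expression 1 | Expression 2
------------------------------------------
0 | 0 | 0 | 0 | 0
0 | 0 | 1 | 1 | 1
0 | 1 | 0 | 1 | 1
0 | 1 | 1 | 0 | 0
1 | 0 | 0 | 0 | 0
1 | 0 | 1 | 0 | 0
1 | 1 | 0 | 1 | 1
1 | 1 | 1 | 1 | 1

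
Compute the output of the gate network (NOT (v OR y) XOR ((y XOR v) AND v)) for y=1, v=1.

Substituting: (NOT (1 OR 1) XOR ((1 XOR 1) AND 1))
= 0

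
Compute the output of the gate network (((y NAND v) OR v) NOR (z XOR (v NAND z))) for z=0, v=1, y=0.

Substituting: (((0 NAND 1) OR 1) NOR (0 XOR (1 NAND 0)))
= 0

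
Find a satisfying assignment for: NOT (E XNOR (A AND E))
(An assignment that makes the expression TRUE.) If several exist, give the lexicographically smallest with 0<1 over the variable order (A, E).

A=0, E=1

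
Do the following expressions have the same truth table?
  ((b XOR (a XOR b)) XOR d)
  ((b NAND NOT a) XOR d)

No. Counterexample: with a=0, b=0, d=0, Expression 1 = 0 but Expression 2 = 1.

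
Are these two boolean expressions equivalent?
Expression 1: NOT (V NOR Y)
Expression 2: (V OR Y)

Yes, they are equivalent — the two output columns agree on all 4 assignments:
V | Y | Expression 1 | Expression 2
-----------------------------------
0 | 0 | 0 | 0
0 | 1 | 1 | 1
1 | 0 | 1 | 1
1 | 1 | 1 | 1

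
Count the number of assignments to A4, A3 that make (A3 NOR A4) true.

Satisfying assignments: (0,0)
Count: 1 out of 4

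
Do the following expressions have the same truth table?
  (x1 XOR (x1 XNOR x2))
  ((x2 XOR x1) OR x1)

No. Counterexample: with x2=0, x1=0, Expression 1 = 1 but Expression 2 = 0.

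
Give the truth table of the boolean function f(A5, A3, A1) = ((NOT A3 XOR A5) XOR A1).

A5 | A3 | A1 | Output
---------------------
0 | 0 | 0 | 1
0 | 0 | 1 | 0
0 | 1 | 0 | 0
0 | 1 | 1 | 1
1 | 0 | 0 | 0
1 | 0 | 1 | 1
1 | 1 | 0 | 1
1 | 1 | 1 | 0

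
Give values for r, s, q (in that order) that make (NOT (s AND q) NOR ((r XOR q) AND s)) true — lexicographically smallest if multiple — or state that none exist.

r=1, s=1, q=1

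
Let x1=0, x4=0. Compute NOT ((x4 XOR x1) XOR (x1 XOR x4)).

Substituting: NOT ((0 XOR 0) XOR (0 XOR 0))
= 1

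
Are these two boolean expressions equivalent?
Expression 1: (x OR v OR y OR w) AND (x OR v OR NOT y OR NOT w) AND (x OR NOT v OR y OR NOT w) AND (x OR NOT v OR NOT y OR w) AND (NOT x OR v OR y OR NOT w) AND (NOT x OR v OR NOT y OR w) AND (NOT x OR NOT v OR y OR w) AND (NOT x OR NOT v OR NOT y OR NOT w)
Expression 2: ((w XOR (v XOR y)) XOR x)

Yes, they are equivalent — the two output columns agree on all 16 assignments:
x | v | y | w | Expression 1 | Expression 2
-------------------------------------------
0 | 0 | 0 | 0 | 0 | 0
0 | 0 | 0 | 1 | 1 | 1
0 | 0 | 1 | 0 | 1 | 1
0 | 0 | 1 | 1 | 0 | 0
0 | 1 | 0 | 0 | 1 | 1
0 | 1 | 0 | 1 | 0 | 0
0 | 1 | 1 | 0 | 0 | 0
0 | 1 | 1 | 1 | 1 | 1
1 | 0 | 0 | 0 | 1 | 1
1 | 0 | 0 | 1 | 0 | 0
1 | 0 | 1 | 0 | 0 | 0
1 | 0 | 1 | 1 | 1 | 1
1 | 1 | 0 | 0 | 0 | 0
1 | 1 | 0 | 1 | 1 | 1
1 | 1 | 1 | 0 | 1 | 1
1 | 1 | 1 | 1 | 0 | 0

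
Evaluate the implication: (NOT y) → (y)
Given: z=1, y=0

Antecedent (NOT y) = 1; consequent (y) = 0.
1 → 0 = 0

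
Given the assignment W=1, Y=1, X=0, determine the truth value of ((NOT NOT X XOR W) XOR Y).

Substituting: ((NOT NOT 0 XOR 1) XOR 1)
= 0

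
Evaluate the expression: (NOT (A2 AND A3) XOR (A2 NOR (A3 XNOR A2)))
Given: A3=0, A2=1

Substituting: (NOT (1 AND 0) XOR (1 NOR (0 XNOR 1)))
= 1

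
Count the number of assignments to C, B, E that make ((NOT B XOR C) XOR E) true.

Satisfying assignments: (0,0,0), (0,1,1), (1,0,1), (1,1,0)
Count: 4 out of 8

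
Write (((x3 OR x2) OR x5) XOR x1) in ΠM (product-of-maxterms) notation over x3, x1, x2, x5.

ΠM(0, 5, 6, 7, 12, 13, 14, 15) = (x3 OR x1 OR x2 OR x5) AND (x3 OR NOT x1 OR x2 OR NOT x5) AND (x3 OR NOT x1 OR NOT x2 OR x5) AND (x3 OR NOT x1 OR NOT x2 OR NOT x5) AND (NOT x3 OR NOT x1 OR x2 OR x5) AND (NOT x3 OR NOT x1 OR x2 OR NOT x5) AND (NOT x3 OR NOT x1 OR NOT x2 OR x5) AND (NOT x3 OR NOT x1 OR NOT x2 OR NOT x5)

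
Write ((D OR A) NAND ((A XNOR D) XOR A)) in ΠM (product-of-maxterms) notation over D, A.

ΠM(1) = (D OR NOT A)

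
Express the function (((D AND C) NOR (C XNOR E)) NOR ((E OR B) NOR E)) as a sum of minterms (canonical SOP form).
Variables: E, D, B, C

Σm(2, 6, 7, 9, 11, 13, 15) = (NOT E AND NOT D AND B AND NOT C) OR (NOT E AND D AND B AND NOT C) OR (NOT E AND D AND B AND C) OR (E AND NOT D AND NOT B AND C) OR (E AND NOT D AND B AND C) OR (E AND D AND NOT B AND C) OR (E AND D AND B AND C)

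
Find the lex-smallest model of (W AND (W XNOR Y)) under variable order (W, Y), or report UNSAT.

W=1, Y=1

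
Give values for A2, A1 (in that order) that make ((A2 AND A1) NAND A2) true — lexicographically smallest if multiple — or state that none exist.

A2=0, A1=0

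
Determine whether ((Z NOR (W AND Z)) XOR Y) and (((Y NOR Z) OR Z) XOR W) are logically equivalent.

No. Counterexample: with Z=0, Y=0, W=1, Expression 1 = 1 but Expression 2 = 0.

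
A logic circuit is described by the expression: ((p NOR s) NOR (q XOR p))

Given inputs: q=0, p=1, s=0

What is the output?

Substituting: ((1 NOR 0) NOR (0 XOR 1))
= 0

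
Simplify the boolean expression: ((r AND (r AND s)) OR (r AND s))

By absorption (E OR (E AND v) = E):
= (r AND s)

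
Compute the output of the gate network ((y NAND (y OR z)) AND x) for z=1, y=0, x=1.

Substituting: ((0 NAND (0 OR 1)) AND 1)
= 1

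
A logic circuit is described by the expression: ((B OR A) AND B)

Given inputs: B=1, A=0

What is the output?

Substituting: ((1 OR 0) AND 1)
= 1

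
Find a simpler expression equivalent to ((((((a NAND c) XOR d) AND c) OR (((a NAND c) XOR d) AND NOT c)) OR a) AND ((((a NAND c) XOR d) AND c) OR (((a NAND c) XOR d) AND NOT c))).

By absorption (E AND (E OR v) = E) then distribution ((E AND v) OR (E AND NOT v) = E):
= ((a NAND c) XOR d)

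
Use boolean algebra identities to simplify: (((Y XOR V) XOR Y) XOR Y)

By XOR self-cancellation ((E XOR v) XOR v = E):
= (Y XOR V)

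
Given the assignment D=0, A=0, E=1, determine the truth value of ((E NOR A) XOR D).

Substituting: ((1 NOR 0) XOR 0)
= 0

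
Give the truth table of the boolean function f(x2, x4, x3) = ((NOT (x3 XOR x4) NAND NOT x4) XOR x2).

x2 | x4 | x3 | Output
---------------------
0 | 0 | 0 | 0
0 | 0 | 1 | 1
0 | 1 | 0 | 1
0 | 1 | 1 | 1
1 | 0 | 0 | 1
1 | 0 | 1 | 0
1 | 1 | 0 | 0
1 | 1 | 1 | 0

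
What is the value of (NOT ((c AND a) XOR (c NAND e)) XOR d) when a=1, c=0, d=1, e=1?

Substituting: (NOT ((0 AND 1) XOR (0 NAND 1)) XOR 1)
= 1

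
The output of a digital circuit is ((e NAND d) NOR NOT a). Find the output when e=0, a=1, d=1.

Substituting: ((0 NAND 1) NOR NOT 1)
= 0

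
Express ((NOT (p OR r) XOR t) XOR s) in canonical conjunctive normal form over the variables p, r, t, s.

(p OR r OR t OR NOT s) AND (p OR r OR NOT t OR s) AND (p OR NOT r OR t OR s) AND (p OR NOT r OR NOT t OR NOT s) AND (NOT p OR r OR t OR s) AND (NOT p OR r OR NOT t OR NOT s) AND (NOT p OR NOT r OR t OR s) AND (NOT p OR NOT r OR NOT t OR NOT s)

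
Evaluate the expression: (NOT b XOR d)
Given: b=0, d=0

Substituting: (NOT 0 XOR 0)
= 1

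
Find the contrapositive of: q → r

Contrapositive: NOT r → NOT q
Note: A statement and its contrapositive are logically equivalent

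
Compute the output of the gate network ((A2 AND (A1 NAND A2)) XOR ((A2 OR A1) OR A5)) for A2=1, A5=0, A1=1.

Substituting: ((1 AND (1 NAND 1)) XOR ((1 OR 1) OR 0))
= 1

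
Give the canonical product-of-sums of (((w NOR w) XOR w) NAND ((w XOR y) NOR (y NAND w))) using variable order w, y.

ΠM(3) = (NOT w OR NOT y)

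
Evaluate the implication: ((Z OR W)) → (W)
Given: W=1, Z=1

Antecedent ((Z OR W)) = 1; consequent (W) = 1.
1 → 1 = 1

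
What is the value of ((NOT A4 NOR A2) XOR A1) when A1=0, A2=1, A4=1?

Substituting: ((NOT 1 NOR 1) XOR 0)
= 0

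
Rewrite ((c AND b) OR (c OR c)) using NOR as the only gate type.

((((c NOR c) NOR (b NOR b)) NOR ((c NOR c) NOR (c NOR c))) NOR (((c NOR c) NOR (b NOR b)) NOR ((c NOR c) NOR (c NOR c))))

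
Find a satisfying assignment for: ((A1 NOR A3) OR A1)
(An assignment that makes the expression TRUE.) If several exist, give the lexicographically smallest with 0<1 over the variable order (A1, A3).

A1=0, A3=0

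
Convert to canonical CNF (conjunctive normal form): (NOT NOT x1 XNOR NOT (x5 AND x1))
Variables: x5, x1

(x5 OR x1) AND (NOT x5 OR x1) AND (NOT x5 OR NOT x1)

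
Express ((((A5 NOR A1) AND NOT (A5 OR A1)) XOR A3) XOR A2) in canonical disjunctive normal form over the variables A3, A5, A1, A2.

(NOT A3 AND NOT A5 AND NOT A1 AND NOT A2) OR (NOT A3 AND NOT A5 AND A1 AND A2) OR (NOT A3 AND A5 AND NOT A1 AND A2) OR (NOT A3 AND A5 AND A1 AND A2) OR (A3 AND NOT A5 AND NOT A1 AND A2) OR (A3 AND NOT A5 AND A1 AND NOT A2) OR (A3 AND A5 AND NOT A1 AND NOT A2) OR (A3 AND A5 AND A1 AND NOT A2)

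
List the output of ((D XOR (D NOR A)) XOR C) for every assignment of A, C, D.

A | C | D | Output
------------------
0 | 0 | 0 | 1
0 | 0 | 1 | 1
0 | 1 | 0 | 0
0 | 1 | 1 | 0
1 | 0 | 0 | 0
1 | 0 | 1 | 1
1 | 1 | 0 | 1
1 | 1 | 1 | 0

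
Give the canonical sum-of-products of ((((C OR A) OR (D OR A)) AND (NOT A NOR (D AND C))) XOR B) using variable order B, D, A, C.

Σm(2, 3, 6, 8, 9, 12, 13, 15) = (NOT B AND NOT D AND A AND NOT C) OR (NOT B AND NOT D AND A AND C) OR (NOT B AND D AND A AND NOT C) OR (B AND NOT D AND NOT A AND NOT C) OR (B AND NOT D AND NOT A AND C) OR (B AND D AND NOT A AND NOT C) OR (B AND D AND NOT A AND C) OR (B AND D AND A AND C)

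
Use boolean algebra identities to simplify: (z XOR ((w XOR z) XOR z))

By XOR self-cancellation ((E XOR v) XOR v = E):
= (w XOR z)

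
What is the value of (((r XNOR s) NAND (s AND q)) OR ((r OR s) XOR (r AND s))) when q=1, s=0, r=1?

Substituting: (((1 XNOR 0) NAND (0 AND 1)) OR ((1 OR 0) XOR (1 AND 0)))
= 1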